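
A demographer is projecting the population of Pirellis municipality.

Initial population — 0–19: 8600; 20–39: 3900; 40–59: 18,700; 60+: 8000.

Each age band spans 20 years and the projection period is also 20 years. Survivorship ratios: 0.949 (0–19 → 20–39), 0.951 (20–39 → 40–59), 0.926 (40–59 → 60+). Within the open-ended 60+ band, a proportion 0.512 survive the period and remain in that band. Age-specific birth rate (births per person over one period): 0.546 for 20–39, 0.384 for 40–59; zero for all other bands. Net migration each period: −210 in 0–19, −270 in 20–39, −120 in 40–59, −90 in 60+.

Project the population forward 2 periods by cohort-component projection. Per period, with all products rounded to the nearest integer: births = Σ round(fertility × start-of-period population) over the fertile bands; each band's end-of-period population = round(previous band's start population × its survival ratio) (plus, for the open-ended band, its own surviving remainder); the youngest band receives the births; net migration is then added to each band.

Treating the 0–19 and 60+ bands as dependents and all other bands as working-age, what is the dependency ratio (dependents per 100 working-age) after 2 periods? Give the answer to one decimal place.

After projecting period 1:
Births: 3900 * 0.546 = 2129 ; 18700 * 0.384 = 7181 → total 9310
20–39: 8600 * 0.949 = 8161
40–59: 3900 * 0.951 = 3709
60+: 18700 * 0.926 + 8000 * 0.512 = 17316 + 4096 = 21412
Net migration: 0–19 − 210 → 9100; 20–39 − 270 → 7891; 40–59 − 120 → 3589; 60+ − 90 → 21322
End of period: [9100, 7891, 3589, 21322]
After projecting period 2:
Births: 7891 * 0.546 = 4308 ; 3589 * 0.384 = 1378 → total 5686
20–39: 9100 * 0.949 = 8636
40–59: 7891 * 0.951 = 7504
60+: 3589 * 0.926 + 21322 * 0.512 = 3323 + 10917 = 14240
Net migration: 0–19 − 210 → 5476; 20–39 − 270 → 8366; 40–59 − 120 → 7384; 60+ − 90 → 14150
End of period: [5476, 8366, 7384, 14150]
Dependents (band 0–19 + band 60+) = 5476 + 14150 = 19626; working-age = 15750; ratio = 19626/15750 × 100 = 124.6

124.6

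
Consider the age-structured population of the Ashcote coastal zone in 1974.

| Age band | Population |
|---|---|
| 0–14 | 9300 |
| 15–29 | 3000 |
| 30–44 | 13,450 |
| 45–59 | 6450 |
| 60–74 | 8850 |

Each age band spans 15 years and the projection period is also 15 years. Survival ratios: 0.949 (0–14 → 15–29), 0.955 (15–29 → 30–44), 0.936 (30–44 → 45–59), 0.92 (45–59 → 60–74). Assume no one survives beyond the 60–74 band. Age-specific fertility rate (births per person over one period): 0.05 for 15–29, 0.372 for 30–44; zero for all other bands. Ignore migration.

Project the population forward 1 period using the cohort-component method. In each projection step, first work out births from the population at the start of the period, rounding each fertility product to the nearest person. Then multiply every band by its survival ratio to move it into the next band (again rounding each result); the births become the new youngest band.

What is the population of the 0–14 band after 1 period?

(Groups numbered youngest = 1 to oldest = 5.)
— Period 1 —
Births: 3000 × 0.05 = 150  |  13450 × 0.372 = 5003 → 5153
Group 2: 9300 × 0.949 = 8826
Group 3: 3000 × 0.955 = 2865
Group 4: 13450 × 0.936 = 12589
Group 5: 6450 × 0.92 = 5934
Population now: 0–14=5153, 15–29=8826, 30–44=2865, 45–59=12589, 60–74=5934

5153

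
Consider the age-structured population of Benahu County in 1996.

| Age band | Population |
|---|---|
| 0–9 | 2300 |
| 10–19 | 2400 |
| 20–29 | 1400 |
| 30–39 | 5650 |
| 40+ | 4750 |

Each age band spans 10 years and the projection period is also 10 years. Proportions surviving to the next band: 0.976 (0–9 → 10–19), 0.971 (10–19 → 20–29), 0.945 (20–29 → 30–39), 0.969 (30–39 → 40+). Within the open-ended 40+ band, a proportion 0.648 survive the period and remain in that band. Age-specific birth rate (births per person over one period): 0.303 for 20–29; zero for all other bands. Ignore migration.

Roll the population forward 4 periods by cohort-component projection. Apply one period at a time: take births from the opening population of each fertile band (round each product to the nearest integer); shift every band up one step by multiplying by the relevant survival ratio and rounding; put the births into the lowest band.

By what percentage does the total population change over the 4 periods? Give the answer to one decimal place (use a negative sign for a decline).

-51.2

— Period 1 —
Births: 1400 × 0.303 = 424
10–19: 2300 × 0.976 = 2245
20–29: 2400 × 0.971 = 2330
30–39: 1400 × 0.945 = 1323
40+: 5650 × 0.969 + 4750 × 0.648 = 5475 + 3078 = 8553
→ [424, 2245, 2330, 1323, 8553]
— Period 2 —
Births: 2330 × 0.303 = 706
10–19: 424 × 0.976 = 414
20–29: 2245 × 0.971 = 2180
30–39: 2330 × 0.945 = 2202
40+: 1323 × 0.969 + 8553 × 0.648 = 1282 + 5542 = 6824
→ [706, 414, 2180, 2202, 6824]
— Period 3 —
Births: 2180 × 0.303 = 661
10–19: 706 × 0.976 = 689
20–29: 414 × 0.971 = 402
30–39: 2180 × 0.945 = 2060
40+: 2202 × 0.969 + 6824 × 0.648 = 2134 + 4422 = 6556
→ [661, 689, 402, 2060, 6556]
— Period 4 —
Births: 402 × 0.303 = 122
10–19: 661 × 0.976 = 645
20–29: 689 × 0.971 = 669
30–39: 402 × 0.945 = 380
40+: 2060 × 0.969 + 6556 × 0.648 = 1996 + 4248 = 6244
→ [122, 645, 669, 380, 6244]
Total: 16500 → 8060; change = -8440; percentage change = -51.2%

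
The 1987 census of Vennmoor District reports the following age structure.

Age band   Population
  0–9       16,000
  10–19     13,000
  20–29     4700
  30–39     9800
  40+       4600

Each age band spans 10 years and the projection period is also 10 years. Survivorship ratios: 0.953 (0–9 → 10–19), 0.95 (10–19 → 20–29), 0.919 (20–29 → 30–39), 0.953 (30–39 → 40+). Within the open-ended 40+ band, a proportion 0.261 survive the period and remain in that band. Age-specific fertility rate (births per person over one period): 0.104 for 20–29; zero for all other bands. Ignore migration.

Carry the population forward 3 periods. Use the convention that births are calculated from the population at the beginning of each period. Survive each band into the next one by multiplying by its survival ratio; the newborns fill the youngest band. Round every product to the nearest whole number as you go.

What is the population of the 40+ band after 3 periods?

Let band 1 be 0–9 through band 5 = 40+.
— Period 1 —
Births: 4700 × 0.104 = 489
Band 2: 16000 × 0.953 = 15248
Band 3: 13000 × 0.95 = 12350
Band 4: 4700 × 0.919 = 4319
Band 5: 9800 × 0.953 + 4600 × 0.261 = 9339 + 1201 = 10540
End of period: [489, 15248, 12350, 4319, 10540]
— Period 2 —
Births: 12350 × 0.104 = 1284
Band 2: 489 × 0.953 = 466
Band 3: 15248 × 0.95 = 14486
Band 4: 12350 × 0.919 = 11350
Band 5: 4319 × 0.953 + 10540 × 0.261 = 4116 + 2751 = 6867
End of period: [1284, 466, 14486, 11350, 6867]
— Period 3 —
Births: 14486 × 0.104 = 1507
Band 2: 1284 × 0.953 = 1224
Band 3: 466 × 0.95 = 443
Band 4: 14486 × 0.919 = 13313
Band 5: 11350 × 0.953 + 6867 × 0.261 = 10817 + 1792 = 12609
End of period: [1507, 1224, 443, 13313, 12609]

12609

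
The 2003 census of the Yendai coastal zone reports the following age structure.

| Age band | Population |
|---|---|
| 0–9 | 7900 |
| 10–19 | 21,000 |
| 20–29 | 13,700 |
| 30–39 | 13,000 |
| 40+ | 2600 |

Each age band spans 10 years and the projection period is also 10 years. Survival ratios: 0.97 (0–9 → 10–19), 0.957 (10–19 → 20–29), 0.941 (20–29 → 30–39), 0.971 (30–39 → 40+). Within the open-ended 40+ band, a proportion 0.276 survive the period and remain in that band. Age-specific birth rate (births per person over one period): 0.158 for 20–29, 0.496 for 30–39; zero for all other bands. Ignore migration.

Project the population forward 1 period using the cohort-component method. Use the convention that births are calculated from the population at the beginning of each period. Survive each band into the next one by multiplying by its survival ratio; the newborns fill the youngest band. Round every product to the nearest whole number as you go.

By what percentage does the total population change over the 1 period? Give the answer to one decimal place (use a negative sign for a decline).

7.6

Period 1:
Births: 13700 × 0.158 = 2165  |  13000 × 0.496 = 6448 → 8613
10–19: 7900 × 0.97 = 7663
20–29: 21000 × 0.957 = 20097
30–39: 13700 × 0.941 = 12892
40+: 13000 × 0.971 + 2600 × 0.276 = 12623 + 718 = 13341
→ [8613, 7663, 20097, 12892, 13341]
Total: 58200 → 62606; change = 4406; percentage change = 7.6%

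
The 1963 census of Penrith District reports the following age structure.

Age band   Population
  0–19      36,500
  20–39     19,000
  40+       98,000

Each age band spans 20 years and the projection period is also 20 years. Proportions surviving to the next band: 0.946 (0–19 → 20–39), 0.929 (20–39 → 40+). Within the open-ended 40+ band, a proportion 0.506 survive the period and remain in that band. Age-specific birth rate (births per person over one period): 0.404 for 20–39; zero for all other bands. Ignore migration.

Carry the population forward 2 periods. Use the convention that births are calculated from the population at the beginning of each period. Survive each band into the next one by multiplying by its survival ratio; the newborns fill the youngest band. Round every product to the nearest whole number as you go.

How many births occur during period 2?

13950

Let band 1 be 0–19 through band 3 = 40+.
After projecting period 1:
Births: 19000 * 0.404 = 7676
Band 2: 36500 * 0.946 = 34529
Band 3: 19000 * 0.929 + 98000 * 0.506 = 17651 + 49588 = 67239
→ [7676, 34529, 67239]
After projecting period 2:
Births: 34529 * 0.404 = 13950
Band 2: 7676 * 0.946 = 7261
Band 3: 34529 * 0.929 + 67239 * 0.506 = 32077 + 34023 = 66100
→ [13950, 7261, 66100]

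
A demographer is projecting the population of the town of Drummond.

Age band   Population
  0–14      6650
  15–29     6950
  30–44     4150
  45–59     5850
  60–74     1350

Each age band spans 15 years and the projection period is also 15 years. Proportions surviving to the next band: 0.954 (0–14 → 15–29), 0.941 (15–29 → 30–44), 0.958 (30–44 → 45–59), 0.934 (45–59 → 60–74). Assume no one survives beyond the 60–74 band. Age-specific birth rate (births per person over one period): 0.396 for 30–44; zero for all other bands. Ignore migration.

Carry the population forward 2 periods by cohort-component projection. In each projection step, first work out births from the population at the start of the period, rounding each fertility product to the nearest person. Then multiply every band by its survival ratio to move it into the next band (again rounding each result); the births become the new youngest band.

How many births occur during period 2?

2590

Call the groups 1 to 5, youngest first.
Period 1:
Births: 4150 × 0.396 = 1643
Group 2: 6650 × 0.954 = 6344
Group 3: 6950 × 0.941 = 6540
Group 4: 4150 × 0.958 = 3976
Group 5: 5850 × 0.934 = 5464
End of period: [1643, 6344, 6540, 3976, 5464]
Period 2:
Births: 6540 × 0.396 = 2590
Group 2: 1643 × 0.954 = 1567
Group 3: 6344 × 0.941 = 5970
Group 4: 6540 × 0.958 = 6265
Group 5: 3976 × 0.934 = 3714
End of period: [2590, 1567, 5970, 6265, 3714]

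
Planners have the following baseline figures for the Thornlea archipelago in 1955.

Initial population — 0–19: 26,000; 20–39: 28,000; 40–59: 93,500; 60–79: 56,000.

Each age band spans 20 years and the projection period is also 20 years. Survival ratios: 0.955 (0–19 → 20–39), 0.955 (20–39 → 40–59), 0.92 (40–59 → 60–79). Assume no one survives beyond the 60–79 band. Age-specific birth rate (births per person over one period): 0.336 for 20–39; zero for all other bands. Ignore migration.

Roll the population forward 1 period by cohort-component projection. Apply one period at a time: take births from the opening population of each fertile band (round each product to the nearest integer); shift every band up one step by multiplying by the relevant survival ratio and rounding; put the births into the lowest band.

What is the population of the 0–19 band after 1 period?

9408

Let band 1 be 0–19 through band 4 = 60–79.
After projecting period 1:
Births: 28000 × 0.336 = 9408
Band 2: 26000 × 0.955 = 24830
Band 3: 28000 × 0.955 = 26740
Band 4: 93500 × 0.92 = 86020
→ [9408, 24830, 26740, 86020]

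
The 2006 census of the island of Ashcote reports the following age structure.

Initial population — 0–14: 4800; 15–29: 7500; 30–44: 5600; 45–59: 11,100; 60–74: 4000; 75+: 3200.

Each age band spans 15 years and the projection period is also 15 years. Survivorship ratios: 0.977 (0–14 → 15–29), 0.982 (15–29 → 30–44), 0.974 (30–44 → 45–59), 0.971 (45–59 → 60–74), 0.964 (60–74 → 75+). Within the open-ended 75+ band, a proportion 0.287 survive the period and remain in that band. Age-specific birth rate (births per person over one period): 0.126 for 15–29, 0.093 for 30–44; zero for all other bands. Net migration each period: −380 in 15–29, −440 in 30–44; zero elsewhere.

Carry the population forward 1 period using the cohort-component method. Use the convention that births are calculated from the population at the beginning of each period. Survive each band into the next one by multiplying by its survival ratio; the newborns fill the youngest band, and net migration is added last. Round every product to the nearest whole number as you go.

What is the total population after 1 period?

(Groups numbered youngest = 1 to oldest = 6.)
Period 1.
Births: 7500 × 0.126 = 945, 5600 × 0.093 = 521 → total 1466
Group 2: 4800 × 0.977 = 4690
Group 3: 7500 × 0.982 = 7365
Group 4: 5600 × 0.974 = 5454
Group 5: 11100 × 0.971 = 10778
Group 6: 4000 × 0.964 + 3200 × 0.287 = 3856 + 918 = 4774
Net migration: Group 2 − 380 → 4310; Group 3 − 440 → 6925
Giving 1466 / 4310 / 6925 / 5454 / 10778 / 4774.
Total after period 1: 1466 + 4310 + 6925 + 5454 + 10778 + 4774 = 33707

33707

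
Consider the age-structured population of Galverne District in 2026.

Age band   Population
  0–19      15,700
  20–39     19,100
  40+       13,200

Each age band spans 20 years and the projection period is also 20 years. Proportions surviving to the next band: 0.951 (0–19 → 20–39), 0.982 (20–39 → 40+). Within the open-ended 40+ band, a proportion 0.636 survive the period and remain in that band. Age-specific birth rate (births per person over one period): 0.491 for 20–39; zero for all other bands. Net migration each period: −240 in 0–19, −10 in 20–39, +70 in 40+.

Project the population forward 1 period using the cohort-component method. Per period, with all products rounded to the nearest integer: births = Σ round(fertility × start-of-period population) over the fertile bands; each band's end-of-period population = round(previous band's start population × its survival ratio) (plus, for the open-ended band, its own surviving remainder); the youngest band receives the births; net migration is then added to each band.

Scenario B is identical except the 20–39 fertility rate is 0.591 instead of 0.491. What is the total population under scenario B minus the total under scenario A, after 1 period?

1910

Numbering the groups 1..3 from youngest to oldest:
After projecting period 1:
Births: 19100 × 0.491 = 9378
Group 2: 15700 × 0.951 = 14931
Group 3: 19100 × 0.982 + 13200 × 0.636 = 18756 + 8395 = 27151
Net migration: Group 1 − 240 → 9138; Group 2 − 10 → 14921; Group 3 + 70 → 27221
Population now: 0–19=9138, 20–39=14921, 40+=27221
Scenario A total after 1 period: 51280
Scenario B projection —
After projecting period 1:
Births: 19100 × 0.591 = 11288
Group 2: 15700 × 0.951 = 14931
Group 3: 19100 × 0.982 + 13200 × 0.636 = 18756 + 8395 = 27151
Net migration: Group 1 − 240 → 11048; Group 2 − 10 → 14921; Group 3 + 70 → 27221
Population now: 0–19=11048, 20–39=14921, 40+=27221
Scenario B total after 1 period: 53190
Difference B − A = 53190 − 51280 = 1910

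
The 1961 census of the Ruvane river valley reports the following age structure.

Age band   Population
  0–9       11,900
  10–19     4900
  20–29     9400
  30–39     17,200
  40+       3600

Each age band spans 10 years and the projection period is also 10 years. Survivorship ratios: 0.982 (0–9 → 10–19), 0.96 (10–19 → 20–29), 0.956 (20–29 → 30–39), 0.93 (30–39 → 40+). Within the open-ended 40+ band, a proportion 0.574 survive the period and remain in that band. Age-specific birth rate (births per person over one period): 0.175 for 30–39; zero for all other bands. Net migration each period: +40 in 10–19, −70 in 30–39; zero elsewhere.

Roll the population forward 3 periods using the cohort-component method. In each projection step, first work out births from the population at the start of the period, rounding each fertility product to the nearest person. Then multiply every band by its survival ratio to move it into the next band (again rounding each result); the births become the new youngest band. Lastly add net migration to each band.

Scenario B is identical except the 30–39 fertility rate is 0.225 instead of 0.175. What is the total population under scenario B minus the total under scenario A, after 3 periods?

Let group 1 be 0–9 through group 5 = 40+.
Period 1:
Births: 17200 * 0.175 = 3010
Group 2: 11900 * 0.982 = 11686
Group 3: 4900 * 0.96 = 4704
Group 4: 9400 * 0.956 = 8986
Group 5: 17200 * 0.93 + 3600 * 0.574 = 15996 + 2066 = 18062
Net migration: Group 2 + 40 → 11726; Group 4 − 70 → 8916
Population now: 0–9=3010, 10–19=11726, 20–29=4704, 30–39=8916, 40+=18062
Period 2:
Births: 8916 * 0.175 = 1560
Group 2: 3010 * 0.982 = 2956
Group 3: 11726 * 0.96 = 11257
Group 4: 4704 * 0.956 = 4497
Group 5: 8916 * 0.93 + 18062 * 0.574 = 8292 + 10368 = 18660
Net migration: Group 2 + 40 → 2996; Group 4 − 70 → 4427
Population now: 0–9=1560, 10–19=2996, 20–29=11257, 30–39=4427, 40+=18660
Period 3:
Births: 4427 * 0.175 = 775
Group 2: 1560 * 0.982 = 1532
Group 3: 2996 * 0.96 = 2876
Group 4: 11257 * 0.956 = 10762
Group 5: 4427 * 0.93 + 18660 * 0.574 = 4117 + 10711 = 14828
Net migration: Group 2 + 40 → 1572; Group 4 − 70 → 10692
Population now: 0–9=775, 10–19=1572, 20–29=2876, 30–39=10692, 40+=14828
Scenario A total after 3 periods: 30743
Scenario B projection —
Period 1:
Births: 17200 * 0.225 = 3870
Group 2: 11900 * 0.982 = 11686
Group 3: 4900 * 0.96 = 4704
Group 4: 9400 * 0.956 = 8986
Group 5: 17200 * 0.93 + 3600 * 0.574 = 15996 + 2066 = 18062
Net migration: Group 2 + 40 → 11726; Group 4 − 70 → 8916
Population now: 0–9=3870, 10–19=11726, 20–29=4704, 30–39=8916, 40+=18062
Period 2:
Births: 8916 * 0.225 = 2006
Group 2: 3870 * 0.982 = 3800
Group 3: 11726 * 0.96 = 11257
Group 4: 4704 * 0.956 = 4497
Group 5: 8916 * 0.93 + 18062 * 0.574 = 8292 + 10368 = 18660
Net migration: Group 2 + 40 → 3840; Group 4 − 70 → 4427
Population now: 0–9=2006, 10–19=3840, 20–29=11257, 30–39=4427, 40+=18660
Period 3:
Births: 4427 * 0.225 = 996
Group 2: 2006 * 0.982 = 1970
Group 3: 3840 * 0.96 = 3686
Group 4: 11257 * 0.956 = 10762
Group 5: 4427 * 0.93 + 18660 * 0.574 = 4117 + 10711 = 14828
Net migration: Group 2 + 40 → 2010; Group 4 − 70 → 10692
Population now: 0–9=996, 10–19=2010, 20–29=3686, 30–39=10692, 40+=14828
Scenario B total after 3 periods: 32212
Difference B − A = 32212 − 30743 = 1469

1469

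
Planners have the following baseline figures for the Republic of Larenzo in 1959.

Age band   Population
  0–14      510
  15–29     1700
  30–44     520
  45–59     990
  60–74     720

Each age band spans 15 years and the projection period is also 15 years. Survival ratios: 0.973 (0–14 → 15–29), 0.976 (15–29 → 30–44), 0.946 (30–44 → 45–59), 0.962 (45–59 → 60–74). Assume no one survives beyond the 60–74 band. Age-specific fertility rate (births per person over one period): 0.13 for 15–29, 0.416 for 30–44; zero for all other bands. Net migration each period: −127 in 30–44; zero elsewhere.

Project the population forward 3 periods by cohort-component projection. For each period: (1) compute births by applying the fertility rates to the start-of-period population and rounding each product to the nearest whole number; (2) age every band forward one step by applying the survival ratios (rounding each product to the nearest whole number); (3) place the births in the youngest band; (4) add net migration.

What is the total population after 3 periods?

[period 1]
Births: 1700 * 0.13 = 221, 520 * 0.416 = 216 → 437
15–29: 510 * 0.973 = 496
30–44: 1700 * 0.976 = 1659
45–59: 520 * 0.946 = 492
60–74: 990 * 0.962 = 952
Net migration: 30–44 − 127 → 1532
Giving 437 / 496 / 1532 / 492 / 952.
[period 2]
Births: 496 * 0.13 = 64, 1532 * 0.416 = 637 → 701
15–29: 437 * 0.973 = 425
30–44: 496 * 0.976 = 484
45–59: 1532 * 0.946 = 1449
60–74: 492 * 0.962 = 473
Net migration: 30–44 − 127 → 357
Giving 701 / 425 / 357 / 1449 / 473.
[period 3]
Births: 425 * 0.13 = 55, 357 * 0.416 = 149 → 204
15–29: 701 * 0.973 = 682
30–44: 425 * 0.976 = 415
45–59: 357 * 0.946 = 338
60–74: 1449 * 0.962 = 1394
Net migration: 30–44 − 127 → 288
Giving 204 / 682 / 288 / 338 / 1394.
Total after period 3: 204 + 682 + 288 + 338 + 1394 = 2906

2906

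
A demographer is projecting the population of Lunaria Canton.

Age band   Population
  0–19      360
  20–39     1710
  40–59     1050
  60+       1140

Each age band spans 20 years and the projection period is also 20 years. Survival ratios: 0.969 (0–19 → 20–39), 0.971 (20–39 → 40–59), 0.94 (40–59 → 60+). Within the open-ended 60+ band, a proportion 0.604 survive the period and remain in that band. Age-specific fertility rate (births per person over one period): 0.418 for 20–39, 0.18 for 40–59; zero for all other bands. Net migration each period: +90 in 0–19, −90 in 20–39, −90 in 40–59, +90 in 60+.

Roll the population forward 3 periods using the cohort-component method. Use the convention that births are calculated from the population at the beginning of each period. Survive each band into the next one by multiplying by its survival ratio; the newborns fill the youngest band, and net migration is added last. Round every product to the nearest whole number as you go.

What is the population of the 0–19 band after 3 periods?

484

After projecting period 1:
Births: 1710 × 0.418 = 715, 1050 × 0.18 = 189 → total 904
20–39: 360 × 0.969 = 349
40–59: 1710 × 0.971 = 1660
60+: 1050 × 0.94 + 1140 × 0.604 = 987 + 689 = 1676
Net migration: 0–19 + 90 → 994; 20–39 − 90 → 259; 40–59 − 90 → 1570; 60+ + 90 → 1766
End of period: [994, 259, 1570, 1766]
After projecting period 2:
Births: 259 × 0.418 = 108, 1570 × 0.18 = 283 → total 391
20–39: 994 × 0.969 = 963
40–59: 259 × 0.971 = 251
60+: 1570 × 0.94 + 1766 × 0.604 = 1476 + 1067 = 2543
Net migration: 0–19 + 90 → 481; 20–39 − 90 → 873; 40–59 − 90 → 161; 60+ + 90 → 2633
End of period: [481, 873, 161, 2633]
After projecting period 3:
Births: 873 × 0.418 = 365, 161 × 0.18 = 29 → total 394
20–39: 481 × 0.969 = 466
40–59: 873 × 0.971 = 848
60+: 161 × 0.94 + 2633 × 0.604 = 151 + 1590 = 1741
Net migration: 0–19 + 90 → 484; 20–39 − 90 → 376; 40–59 − 90 → 758; 60+ + 90 → 1831
End of period: [484, 376, 758, 1831]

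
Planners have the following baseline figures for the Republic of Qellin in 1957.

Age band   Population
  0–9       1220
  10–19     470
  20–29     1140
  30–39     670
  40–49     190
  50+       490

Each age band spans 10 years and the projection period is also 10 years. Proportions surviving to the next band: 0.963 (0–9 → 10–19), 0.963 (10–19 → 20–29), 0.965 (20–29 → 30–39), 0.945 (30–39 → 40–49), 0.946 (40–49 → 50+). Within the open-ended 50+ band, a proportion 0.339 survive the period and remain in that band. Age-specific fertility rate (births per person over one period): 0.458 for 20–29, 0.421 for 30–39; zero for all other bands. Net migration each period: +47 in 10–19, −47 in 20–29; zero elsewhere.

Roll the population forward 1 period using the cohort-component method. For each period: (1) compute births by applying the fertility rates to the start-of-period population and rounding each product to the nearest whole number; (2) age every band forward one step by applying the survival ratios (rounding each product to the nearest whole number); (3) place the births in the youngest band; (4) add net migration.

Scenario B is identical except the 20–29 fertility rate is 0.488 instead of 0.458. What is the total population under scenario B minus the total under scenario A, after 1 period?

34

Period 1.
Births: 1140 × 0.458 = 522, 670 × 0.421 = 282 — total 804
10–19: 1220 × 0.963 = 1175
20–29: 470 × 0.963 = 453
30–39: 1140 × 0.965 = 1100
40–49: 670 × 0.945 = 633
50+: 190 × 0.946 + 490 × 0.339 = 180 + 166 = 346
Net migration: 10–19 + 47 → 1222; 20–29 − 47 → 406
Population now: 0–9=804, 10–19=1222, 20–29=406, 30–39=1100, 40–49=633, 50+=346
Scenario A total after 1 period: 4511
Scenario B projection —
Period 1.
Births: 1140 × 0.488 = 556, 670 × 0.421 = 282 — total 838
10–19: 1220 × 0.963 = 1175
20–29: 470 × 0.963 = 453
30–39: 1140 × 0.965 = 1100
40–49: 670 × 0.945 = 633
50+: 190 × 0.946 + 490 × 0.339 = 180 + 166 = 346
Net migration: 10–19 + 47 → 1222; 20–29 − 47 → 406
Population now: 0–9=838, 10–19=1222, 20–29=406, 30–39=1100, 40–49=633, 50+=346
Scenario B total after 1 period: 4545
Difference B − A = 4545 − 4511 = 34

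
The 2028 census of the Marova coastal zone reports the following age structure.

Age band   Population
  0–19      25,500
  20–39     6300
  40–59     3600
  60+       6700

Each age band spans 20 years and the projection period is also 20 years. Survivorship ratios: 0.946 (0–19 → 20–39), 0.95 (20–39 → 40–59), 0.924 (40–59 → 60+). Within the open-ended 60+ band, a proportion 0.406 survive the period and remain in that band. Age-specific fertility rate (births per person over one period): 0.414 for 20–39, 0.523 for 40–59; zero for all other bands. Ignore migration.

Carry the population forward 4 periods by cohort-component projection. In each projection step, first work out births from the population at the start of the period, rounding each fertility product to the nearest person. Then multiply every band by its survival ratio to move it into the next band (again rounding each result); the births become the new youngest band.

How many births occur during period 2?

(Bands numbered youngest = 1 to oldest = 4.)
Period 1:
Births: 6300 × 0.414 = 2608 ; 3600 × 0.523 = 1883 → total 4491
Band 2: 25500 × 0.946 = 24123
Band 3: 6300 × 0.95 = 5985
Band 4: 3600 × 0.924 + 6700 × 0.406 = 3326 + 2720 = 6046
End of period: [4491, 24123, 5985, 6046]
Period 2:
Births: 24123 × 0.414 = 9987 ; 5985 × 0.523 = 3130 → total 13117
Band 2: 4491 × 0.946 = 4248
Band 3: 24123 × 0.95 = 22917
Band 4: 5985 × 0.924 + 6046 × 0.406 = 5530 + 2455 = 7985
End of period: [13117, 4248, 22917, 7985]

13117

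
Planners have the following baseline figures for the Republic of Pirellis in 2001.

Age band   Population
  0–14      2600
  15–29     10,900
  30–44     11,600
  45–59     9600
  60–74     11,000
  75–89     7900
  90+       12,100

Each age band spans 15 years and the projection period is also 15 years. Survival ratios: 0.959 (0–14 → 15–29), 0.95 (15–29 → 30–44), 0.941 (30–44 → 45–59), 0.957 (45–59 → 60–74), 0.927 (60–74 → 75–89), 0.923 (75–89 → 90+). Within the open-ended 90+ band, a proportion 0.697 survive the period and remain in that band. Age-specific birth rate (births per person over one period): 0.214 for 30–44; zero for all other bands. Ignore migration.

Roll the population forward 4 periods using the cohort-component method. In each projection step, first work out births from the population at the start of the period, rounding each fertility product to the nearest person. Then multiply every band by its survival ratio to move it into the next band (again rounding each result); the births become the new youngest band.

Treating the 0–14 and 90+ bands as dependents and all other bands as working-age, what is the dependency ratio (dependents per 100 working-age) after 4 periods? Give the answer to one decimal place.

Numbering the groups 1..7 from youngest to oldest:
After projecting period 1:
Births: 11600 × 0.214 = 2482
Group 2: 2600 × 0.959 = 2493
Group 3: 10900 × 0.95 = 10355
Group 4: 11600 × 0.941 = 10916
Group 5: 9600 × 0.957 = 9187
Group 6: 11000 × 0.927 = 10197
Group 7: 7900 × 0.923 + 12100 × 0.697 = 7292 + 8434 = 15726
End of period: [2482, 2493, 10355, 10916, 9187, 10197, 15726]
After projecting period 2:
Births: 10355 × 0.214 = 2216
Group 2: 2482 × 0.959 = 2380
Group 3: 2493 × 0.95 = 2368
Group 4: 10355 × 0.941 = 9744
Group 5: 10916 × 0.957 = 10447
Group 6: 9187 × 0.927 = 8516
Group 7: 10197 × 0.923 + 15726 × 0.697 = 9412 + 10961 = 20373
End of period: [2216, 2380, 2368, 9744, 10447, 8516, 20373]
After projecting period 3:
Births: 2368 × 0.214 = 507
Group 2: 2216 × 0.959 = 2125
Group 3: 2380 × 0.95 = 2261
Group 4: 2368 × 0.941 = 2228
Group 5: 9744 × 0.957 = 9325
Group 6: 10447 × 0.927 = 9684
Group 7: 8516 × 0.923 + 20373 × 0.697 = 7860 + 14200 = 22060
End of period: [507, 2125, 2261, 2228, 9325, 9684, 22060]
After projecting period 4:
Births: 2261 × 0.214 = 484
Group 2: 507 × 0.959 = 486
Group 3: 2125 × 0.95 = 2019
Group 4: 2261 × 0.941 = 2128
Group 5: 2228 × 0.957 = 2132
Group 6: 9325 × 0.927 = 8644
Group 7: 9684 × 0.923 + 22060 × 0.697 = 8938 + 15376 = 24314
End of period: [484, 486, 2019, 2128, 2132, 8644, 24314]
Dependents (band 0–14 + band 90+) = 484 + 24314 = 24798; working-age = 15409; ratio = 24798/15409 × 100 = 160.9

160.9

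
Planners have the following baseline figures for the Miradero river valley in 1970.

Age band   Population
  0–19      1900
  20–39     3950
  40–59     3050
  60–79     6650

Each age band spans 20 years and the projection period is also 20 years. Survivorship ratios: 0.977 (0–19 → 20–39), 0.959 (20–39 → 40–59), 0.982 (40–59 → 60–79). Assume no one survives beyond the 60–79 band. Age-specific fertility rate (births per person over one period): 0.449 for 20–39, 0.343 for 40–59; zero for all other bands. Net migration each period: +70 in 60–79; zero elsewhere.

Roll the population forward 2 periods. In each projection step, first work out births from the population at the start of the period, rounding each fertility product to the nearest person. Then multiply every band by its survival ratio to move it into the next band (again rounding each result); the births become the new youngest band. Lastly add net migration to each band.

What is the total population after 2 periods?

10457

— Period 1 —
Births: 3950 × 0.449 = 1774 ; 3050 × 0.343 = 1046 — total 2820
20–39: 1900 × 0.977 = 1856
40–59: 3950 × 0.959 = 3788
60–79: 3050 × 0.982 = 2995
Net migration: 60–79 + 70 → 3065
Population now: 0–19=2820, 20–39=1856, 40–59=3788, 60–79=3065
— Period 2 —
Births: 1856 × 0.449 = 833 ; 3788 × 0.343 = 1299 — total 2132
20–39: 2820 × 0.977 = 2755
40–59: 1856 × 0.959 = 1780
60–79: 3788 × 0.982 = 3720
Net migration: 60–79 + 70 → 3790
Population now: 0–19=2132, 20–39=2755, 40–59=1780, 60–79=3790
Total after period 2: 2132 + 2755 + 1780 + 3790 = 10457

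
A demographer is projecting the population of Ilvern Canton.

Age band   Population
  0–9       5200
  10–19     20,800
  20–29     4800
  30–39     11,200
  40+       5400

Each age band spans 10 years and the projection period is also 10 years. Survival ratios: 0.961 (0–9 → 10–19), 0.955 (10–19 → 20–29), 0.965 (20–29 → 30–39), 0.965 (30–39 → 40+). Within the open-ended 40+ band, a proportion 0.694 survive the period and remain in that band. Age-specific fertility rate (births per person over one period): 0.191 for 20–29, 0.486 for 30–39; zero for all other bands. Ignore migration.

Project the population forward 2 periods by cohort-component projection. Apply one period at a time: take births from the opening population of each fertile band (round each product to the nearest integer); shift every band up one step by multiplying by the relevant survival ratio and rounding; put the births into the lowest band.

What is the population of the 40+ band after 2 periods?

Let group 1 be 0–9 through group 5 = 40+.
[period 1]
Births: 4800 × 0.191 = 917, 11200 × 0.486 = 5443 — total 6360
Group 2: 5200 × 0.961 = 4997
Group 3: 20800 × 0.955 = 19864
Group 4: 4800 × 0.965 = 4632
Group 5: 11200 × 0.965 + 5400 × 0.694 = 10808 + 3748 = 14556
Giving 6360 / 4997 / 19864 / 4632 / 14556.
[period 2]
Births: 19864 × 0.191 = 3794, 4632 × 0.486 = 2251 — total 6045
Group 2: 6360 × 0.961 = 6112
Group 3: 4997 × 0.955 = 4772
Group 4: 19864 × 0.965 = 19169
Group 5: 4632 × 0.965 + 14556 × 0.694 = 4470 + 10102 = 14572
Giving 6045 / 6112 / 4772 / 19169 / 14572.

14572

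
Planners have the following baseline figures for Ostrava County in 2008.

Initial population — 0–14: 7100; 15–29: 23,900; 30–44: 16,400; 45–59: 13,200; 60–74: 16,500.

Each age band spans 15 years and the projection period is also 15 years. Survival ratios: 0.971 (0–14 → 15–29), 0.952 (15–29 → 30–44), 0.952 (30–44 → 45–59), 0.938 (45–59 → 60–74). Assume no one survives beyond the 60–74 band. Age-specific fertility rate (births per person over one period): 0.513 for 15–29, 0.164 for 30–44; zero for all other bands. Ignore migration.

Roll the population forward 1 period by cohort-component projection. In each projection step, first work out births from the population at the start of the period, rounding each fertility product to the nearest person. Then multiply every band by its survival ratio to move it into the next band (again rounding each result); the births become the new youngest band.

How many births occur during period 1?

14951

Period 1.
Births: 23900 * 0.513 = 12261  |  16400 * 0.164 = 2690 → 14951
15–29: 7100 * 0.971 = 6894
30–44: 23900 * 0.952 = 22753
45–59: 16400 * 0.952 = 15613
60–74: 13200 * 0.938 = 12382
End of period: [14951, 6894, 22753, 15613, 12382]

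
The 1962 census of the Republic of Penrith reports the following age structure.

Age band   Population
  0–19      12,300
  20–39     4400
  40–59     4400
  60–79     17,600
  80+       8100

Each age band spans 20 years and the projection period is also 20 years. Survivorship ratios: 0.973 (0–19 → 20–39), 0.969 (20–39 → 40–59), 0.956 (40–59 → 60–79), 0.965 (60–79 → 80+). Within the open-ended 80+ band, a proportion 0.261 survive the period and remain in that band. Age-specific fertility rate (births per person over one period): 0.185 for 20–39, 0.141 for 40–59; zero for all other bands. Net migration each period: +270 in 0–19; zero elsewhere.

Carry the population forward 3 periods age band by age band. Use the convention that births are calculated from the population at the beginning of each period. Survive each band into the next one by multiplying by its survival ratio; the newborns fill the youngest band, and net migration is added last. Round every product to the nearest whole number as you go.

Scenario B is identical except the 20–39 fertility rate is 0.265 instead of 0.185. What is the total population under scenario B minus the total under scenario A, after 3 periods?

1486

Numbering the groups 1..5 from youngest to oldest:
Period 1:
Births: 4400 * 0.185 = 814  |  4400 * 0.141 = 620 → 1434
Group 2: 12300 * 0.973 = 11968
Group 3: 4400 * 0.969 = 4264
Group 4: 4400 * 0.956 = 4206
Group 5: 17600 * 0.965 + 8100 * 0.261 = 16984 + 2114 = 19098
Net migration: Group 1 + 270 → 1704
End of period: [1704, 11968, 4264, 4206, 19098]
Period 2:
Births: 11968 * 0.185 = 2214  |  4264 * 0.141 = 601 → 2815
Group 2: 1704 * 0.973 = 1658
Group 3: 11968 * 0.969 = 11597
Group 4: 4264 * 0.956 = 4076
Group 5: 4206 * 0.965 + 19098 * 0.261 = 4059 + 4985 = 9044
Net migration: Group 1 + 270 → 3085
End of period: [3085, 1658, 11597, 4076, 9044]
Period 3:
Births: 1658 * 0.185 = 307  |  11597 * 0.141 = 1635 → 1942
Group 2: 3085 * 0.973 = 3002
Group 3: 1658 * 0.969 = 1607
Group 4: 11597 * 0.956 = 11087
Group 5: 4076 * 0.965 + 9044 * 0.261 = 3933 + 2360 = 6293
Net migration: Group 1 + 270 → 2212
End of period: [2212, 3002, 1607, 11087, 6293]
Scenario A total after 3 periods: 24201
Scenario B projection —
Period 1:
Births: 4400 * 0.265 = 1166  |  4400 * 0.141 = 620 → 1786
Group 2: 12300 * 0.973 = 11968
Group 3: 4400 * 0.969 = 4264
Group 4: 4400 * 0.956 = 4206
Group 5: 17600 * 0.965 + 8100 * 0.261 = 16984 + 2114 = 19098
Net migration: Group 1 + 270 → 2056
End of period: [2056, 11968, 4264, 4206, 19098]
Period 2:
Births: 11968 * 0.265 = 3172  |  4264 * 0.141 = 601 → 3773
Group 2: 2056 * 0.973 = 2000
Group 3: 11968 * 0.969 = 11597
Group 4: 4264 * 0.956 = 4076
Group 5: 4206 * 0.965 + 19098 * 0.261 = 4059 + 4985 = 9044
Net migration: Group 1 + 270 → 4043
End of period: [4043, 2000, 11597, 4076, 9044]
Period 3:
Births: 2000 * 0.265 = 530  |  11597 * 0.141 = 1635 → 2165
Group 2: 4043 * 0.973 = 3934
Group 3: 2000 * 0.969 = 1938
Group 4: 11597 * 0.956 = 11087
Group 5: 4076 * 0.965 + 9044 * 0.261 = 3933 + 2360 = 6293
Net migration: Group 1 + 270 → 2435
End of period: [2435, 3934, 1938, 11087, 6293]
Scenario B total after 3 periods: 25687
Difference B − A = 25687 − 24201 = 1486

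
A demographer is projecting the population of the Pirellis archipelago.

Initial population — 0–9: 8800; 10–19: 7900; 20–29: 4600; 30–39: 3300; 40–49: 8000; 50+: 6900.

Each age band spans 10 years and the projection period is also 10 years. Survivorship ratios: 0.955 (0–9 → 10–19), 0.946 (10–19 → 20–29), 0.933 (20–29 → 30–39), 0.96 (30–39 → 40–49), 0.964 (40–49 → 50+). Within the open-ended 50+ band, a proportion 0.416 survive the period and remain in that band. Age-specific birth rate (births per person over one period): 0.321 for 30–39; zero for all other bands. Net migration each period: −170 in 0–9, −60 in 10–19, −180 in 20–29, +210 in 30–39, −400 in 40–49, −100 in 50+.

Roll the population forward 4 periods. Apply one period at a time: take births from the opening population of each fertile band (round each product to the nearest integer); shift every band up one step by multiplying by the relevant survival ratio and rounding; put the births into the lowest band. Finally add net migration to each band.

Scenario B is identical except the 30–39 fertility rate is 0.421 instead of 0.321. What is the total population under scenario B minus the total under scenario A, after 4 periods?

Call the bands 1 to 6, youngest first.
Period 1:
Births: 3300 × 0.321 = 1059
Band 2: 8800 × 0.955 = 8404
Band 3: 7900 × 0.946 = 7473
Band 4: 4600 × 0.933 = 4292
Band 5: 3300 × 0.96 = 3168
Band 6: 8000 × 0.964 + 6900 × 0.416 = 7712 + 2870 = 10582
Net migration: Band 1 − 170 → 889; Band 2 − 60 → 8344; Band 3 − 180 → 7293; Band 4 + 210 → 4502; Band 5 − 400 → 2768; Band 6 − 100 → 10482
End of period: [889, 8344, 7293, 4502, 2768, 10482]
Period 2:
Births: 4502 × 0.321 = 1445
Band 2: 889 × 0.955 = 849
Band 3: 8344 × 0.946 = 7893
Band 4: 7293 × 0.933 = 6804
Band 5: 4502 × 0.96 = 4322
Band 6: 2768 × 0.964 + 10482 × 0.416 = 2668 + 4361 = 7029
Net migration: Band 1 − 170 → 1275; Band 2 − 60 → 789; Band 3 − 180 → 7713; Band 4 + 210 → 7014; Band 5 − 400 → 3922; Band 6 − 100 → 6929
End of period: [1275, 789, 7713, 7014, 3922, 6929]
Period 3:
Births: 7014 × 0.321 = 2251
Band 2: 1275 × 0.955 = 1218
Band 3: 789 × 0.946 = 746
Band 4: 7713 × 0.933 = 7196
Band 5: 7014 × 0.96 = 6733
Band 6: 3922 × 0.964 + 6929 × 0.416 = 3781 + 2882 = 6663
Net migration: Band 1 − 170 → 2081; Band 2 − 60 → 1158; Band 3 − 180 → 566; Band 4 + 210 → 7406; Band 5 − 400 → 6333; Band 6 − 100 → 6563
End of period: [2081, 1158, 566, 7406, 6333, 6563]
Period 4:
Births: 7406 × 0.321 = 2377
Band 2: 2081 × 0.955 = 1987
Band 3: 1158 × 0.946 = 1095
Band 4: 566 × 0.933 = 528
Band 5: 7406 × 0.96 = 7110
Band 6: 6333 × 0.964 + 6563 × 0.416 = 6105 + 2730 = 8835
Net migration: Band 1 − 170 → 2207; Band 2 − 60 → 1927; Band 3 − 180 → 915; Band 4 + 210 → 738; Band 5 − 400 → 6710; Band 6 − 100 → 8735
End of period: [2207, 1927, 915, 738, 6710, 8735]
Scenario A total after 4 periods: 21232
Scenario B projection —
Period 1:
Births: 3300 × 0.421 = 1389
Band 2: 8800 × 0.955 = 8404
Band 3: 7900 × 0.946 = 7473
Band 4: 4600 × 0.933 = 4292
Band 5: 3300 × 0.96 = 3168
Band 6: 8000 × 0.964 + 6900 × 0.416 = 7712 + 2870 = 10582
Net migration: Band 1 − 170 → 1219; Band 2 − 60 → 8344; Band 3 − 180 → 7293; Band 4 + 210 → 4502; Band 5 − 400 → 2768; Band 6 − 100 → 10482
End of period: [1219, 8344, 7293, 4502, 2768, 10482]
Period 2:
Births: 4502 × 0.421 = 1895
Band 2: 1219 × 0.955 = 1164
Band 3: 8344 × 0.946 = 7893
Band 4: 7293 × 0.933 = 6804
Band 5: 4502 × 0.96 = 4322
Band 6: 2768 × 0.964 + 10482 × 0.416 = 2668 + 4361 = 7029
Net migration: Band 1 − 170 → 1725; Band 2 − 60 → 1104; Band 3 − 180 → 7713; Band 4 + 210 → 7014; Band 5 − 400 → 3922; Band 6 − 100 → 6929
End of period: [1725, 1104, 7713, 7014, 3922, 6929]
Period 3:
Births: 7014 × 0.421 = 2953
Band 2: 1725 × 0.955 = 1647
Band 3: 1104 × 0.946 = 1044
Band 4: 7713 × 0.933 = 7196
Band 5: 7014 × 0.96 = 6733
Band 6: 3922 × 0.964 + 6929 × 0.416 = 3781 + 2882 = 6663
Net migration: Band 1 − 170 → 2783; Band 2 − 60 → 1587; Band 3 − 180 → 864; Band 4 + 210 → 7406; Band 5 − 400 → 6333; Band 6 − 100 → 6563
End of period: [2783, 1587, 864, 7406, 6333, 6563]
Period 4:
Births: 7406 × 0.421 = 3118
Band 2: 2783 × 0.955 = 2658
Band 3: 1587 × 0.946 = 1501
Band 4: 864 × 0.933 = 806
Band 5: 7406 × 0.96 = 7110
Band 6: 6333 × 0.964 + 6563 × 0.416 = 6105 + 2730 = 8835
Net migration: Band 1 − 170 → 2948; Band 2 − 60 → 2598; Band 3 − 180 → 1321; Band 4 + 210 → 1016; Band 5 − 400 → 6710; Band 6 − 100 → 8735
End of period: [2948, 2598, 1321, 1016, 6710, 8735]
Scenario B total after 4 periods: 23328
Difference B − A = 23328 − 21232 = 2096

2096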